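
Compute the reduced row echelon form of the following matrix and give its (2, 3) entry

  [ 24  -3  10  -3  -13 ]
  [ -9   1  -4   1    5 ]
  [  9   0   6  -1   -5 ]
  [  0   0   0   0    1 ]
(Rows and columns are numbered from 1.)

Multiply R1 by 1/24.
  [  1  -1/8  5/12  -1/8  -13/24 ]
  [ -9     1    -4     1       5 ]
  [  9     0     6    -1      -5 ]
  [  0     0     0     0       1 ]
Add 9 times R1 to R2.
  [ 1  -1/8  5/12  -1/8  -13/24 ]
  [ 0  -1/8  -1/4  -1/8     1/8 ]
  [ 9     0     6    -1      -5 ]
  [ 0     0     0     0       1 ]
Subtract 9 times R1 from R3.
  [ 1  -1/8  5/12  -1/8  -13/24 ]
  [ 0  -1/8  -1/4  -1/8     1/8 ]
  [ 0   9/8   9/4   1/8    -1/8 ]
  [ 0     0     0     0       1 ]
Multiply R2 by -8.
  [ 1  -1/8  5/12  -1/8  -13/24 ]
  [ 0     1     2     1      -1 ]
  [ 0   9/8   9/4   1/8    -1/8 ]
  [ 0     0     0     0       1 ]
Subtract 9/8 times R2 from R3.
  [ 1  -1/8  5/12  -1/8  -13/24 ]
  [ 0     1     2     1      -1 ]
  [ 0     0     0    -1       1 ]
  [ 0     0     0     0       1 ]
Multiply R3 by -1.
  [ 1  -1/8  5/12  -1/8  -13/24 ]
  [ 0     1     2     1      -1 ]
  [ 0     0     0     1      -1 ]
  [ 0     0     0     0       1 ]
Add R4 to R3.
  [ 1  -1/8  5/12  -1/8  -13/24 ]
  [ 0     1     2     1      -1 ]
  [ 0     0     0     1       0 ]
  [ 0     0     0     0       1 ]
Add R4 to R2.
  [ 1  -1/8  5/12  -1/8  -13/24 ]
  [ 0     1     2     1       0 ]
  [ 0     0     0     1       0 ]
  [ 0     0     0     0       1 ]
Add 13/24 times R4 to R1.
  [ 1  -1/8  5/12  -1/8  0 ]
  [ 0     1     2     1  0 ]
  [ 0     0     0     1  0 ]
  [ 0     0     0     0  1 ]
Subtract R3 from R2.
  [ 1  -1/8  5/12  -1/8  0 ]
  [ 0     1     2     0  0 ]
  [ 0     0     0     1  0 ]
  [ 0     0     0     0  1 ]
Add 1/8 times R3 to R1.
  [ 1  -1/8  5/12  0  0 ]
  [ 0     1     2  0  0 ]
  [ 0     0     0  1  0 ]
  [ 0     0     0  0  1 ]
Add 1/8 times R2 to R1.
  [ 1  0  2/3  0  0 ]
  [ 0  1    2  0  0 ]
  [ 0  0    0  1  0 ]
  [ 0  0    0  0  1 ]

2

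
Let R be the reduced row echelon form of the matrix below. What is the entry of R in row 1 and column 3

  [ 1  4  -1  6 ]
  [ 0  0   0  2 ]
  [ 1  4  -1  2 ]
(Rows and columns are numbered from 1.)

R3 ← R3 − R1
  [ 1  4  -1   6 ]
  [ 0  0   0   2 ]
  [ 0  0   0  -4 ]
R2 ← 1/2·R2
  [ 1  4  -1   6 ]
  [ 0  0   0   1 ]
  [ 0  0   0  -4 ]
R3 ← R3 + 4·R2
  [ 1  4  -1  6 ]
  [ 0  0   0  1 ]
  [ 0  0   0  0 ]
R1 ← R1 − 6·R2
  [ 1  4  -1  0 ]
  [ 0  0   0  1 ]
  [ 0  0   0  0 ]

-1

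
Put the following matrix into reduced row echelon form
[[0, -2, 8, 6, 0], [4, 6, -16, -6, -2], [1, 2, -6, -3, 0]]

[[1, 0, 2, 3, 0], [0, 1, -4, -3, 0], [0, 0, 0, 0, 1]]

R1 <-> R2
  [ 4   6  -16  -6  -2 ]
  [ 0  -2    8   6   0 ]
  [ 1   2   -6  -3   0 ]
R1 ← 1/4·R1
  [ 1  3/2  -4  -3/2  -1/2 ]
  [ 0   -2   8     6     0 ]
  [ 1    2  -6    -3     0 ]
R3 ← R3 − R1
  [ 1  3/2  -4  -3/2  -1/2 ]
  [ 0   -2   8     6     0 ]
  [ 0  1/2  -2  -3/2   1/2 ]
R2 ← -1/2·R2
  [ 1  3/2  -4  -3/2  -1/2 ]
  [ 0    1  -4    -3     0 ]
  [ 0  1/2  -2  -3/2   1/2 ]
R3 ← R3 − 1/2·R2
  [ 1  3/2  -4  -3/2  -1/2 ]
  [ 0    1  -4    -3     0 ]
  [ 0    0   0     0   1/2 ]
R3 ← 2·R3
  [ 1  3/2  -4  -3/2  -1/2 ]
  [ 0    1  -4    -3     0 ]
  [ 0    0   0     0     1 ]
R1 ← R1 + 1/2·R3
  [ 1  3/2  -4  -3/2  0 ]
  [ 0    1  -4    -3  0 ]
  [ 0    0   0     0  1 ]
R1 ← R1 − 3/2·R2
  [ 1  0   2   3  0 ]
  [ 0  1  -4  -3  0 ]
  [ 0  0   0   0  1 ]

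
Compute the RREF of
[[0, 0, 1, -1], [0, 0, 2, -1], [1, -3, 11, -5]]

r1 ↔ r3
  [ 1  -3  11  -5 ]
  [ 0   0   2  -1 ]
  [ 0   0   1  -1 ]
r2 := 1/2·r2
  [ 1  -3  11    -5 ]
  [ 0   0   1  -1/2 ]
  [ 0   0   1    -1 ]
r3 := r3 − r2
  [ 1  -3  11    -5 ]
  [ 0   0   1  -1/2 ]
  [ 0   0   0  -1/2 ]
r3 := -2·r3
  [ 1  -3  11    -5 ]
  [ 0   0   1  -1/2 ]
  [ 0   0   0     1 ]
r2 := r2 + 1/2·r3
  [ 1  -3  11  -5 ]
  [ 0   0   1   0 ]
  [ 0   0   0   1 ]
r1 := r1 + 5·r3
  [ 1  -3  11  0 ]
  [ 0   0   1  0 ]
  [ 0   0   0  1 ]
r1 := r1 − 11·r2
  [ 1  -3  0  0 ]
  [ 0   0  1  0 ]
  [ 0   0  0  1 ]

[[1, -3, 0, 0], [0, 0, 1, 0], [0, 0, 0, 1]]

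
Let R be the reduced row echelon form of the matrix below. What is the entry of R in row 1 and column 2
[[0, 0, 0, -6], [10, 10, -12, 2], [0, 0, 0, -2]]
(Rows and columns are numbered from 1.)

1

R1 ↔ R2
  [ 10  10  -12   2 ]
  [  0   0    0  -6 ]
  [  0   0    0  -2 ]
R1 := 1/10·R1
  [ 1  1  -6/5  1/5 ]
  [ 0  0     0   -6 ]
  [ 0  0     0   -2 ]
R2 := -1/6·R2
  [ 1  1  -6/5  1/5 ]
  [ 0  0     0    1 ]
  [ 0  0     0   -2 ]
R3 := R3 + 2·R2
  [ 1  1  -6/5  1/5 ]
  [ 0  0     0    1 ]
  [ 0  0     0    0 ]
R1 := R1 − 1/5·R2
  [ 1  1  -6/5  0 ]
  [ 0  0     0  1 ]
  [ 0  0     0  0 ]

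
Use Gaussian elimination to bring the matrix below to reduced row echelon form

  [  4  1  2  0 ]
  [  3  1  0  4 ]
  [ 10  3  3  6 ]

Multiply R1 by 1/4.
  [  1  1/4  1/2  0 ]
  [  3    1    0  4 ]
  [ 10    3    3  6 ]
Subtract 3 times R1 from R2.
  [  1  1/4   1/2  0 ]
  [  0  1/4  -3/2  4 ]
  [ 10    3     3  6 ]
Subtract 10 times R1 from R3.
  [ 1  1/4   1/2  0 ]
  [ 0  1/4  -3/2  4 ]
  [ 0  1/2    -2  6 ]
Multiply R2 by 4.
  [ 1  1/4  1/2   0 ]
  [ 0    1   -6  16 ]
  [ 0  1/2   -2   6 ]
Subtract 1/2 times R2 from R3.
  [ 1  1/4  1/2   0 ]
  [ 0    1   -6  16 ]
  [ 0    0    1  -2 ]
Add 6 times R3 to R2.
  [ 1  1/4  1/2   0 ]
  [ 0    1    0   4 ]
  [ 0    0    1  -2 ]
Subtract 1/2 times R3 from R1.
  [ 1  1/4  0   1 ]
  [ 0    1  0   4 ]
  [ 0    0  1  -2 ]
Subtract 1/4 times R2 from R1.
  [ 1  0  0   0 ]
  [ 0  1  0   4 ]
  [ 0  0  1  -2 ]

[[1, 0, 0, 0], [0, 1, 0, 4], [0, 0, 1, -2]]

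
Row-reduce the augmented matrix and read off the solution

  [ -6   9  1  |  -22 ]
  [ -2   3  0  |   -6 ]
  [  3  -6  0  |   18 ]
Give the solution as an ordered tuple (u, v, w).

(-6, -6, -4)

Multiply r1 by -1/6.
  [  1  -3/2  -1/6  |  11/3 ]
  [ -2     3     0  |    -6 ]
  [  3    -6     0  |    18 ]
Add 2 times r1 to r2.
  [ 1  -3/2  -1/6  |  11/3 ]
  [ 0     0  -1/3  |   4/3 ]
  [ 3    -6     0  |    18 ]
Subtract 3 times r1 from r3.
  [ 1  -3/2  -1/6  |  11/3 ]
  [ 0     0  -1/3  |   4/3 ]
  [ 0  -3/2   1/2  |     7 ]
Swap r2 and r3.
  [ 1  -3/2  -1/6  |  11/3 ]
  [ 0  -3/2   1/2  |     7 ]
  [ 0     0  -1/3  |   4/3 ]
Multiply r2 by -2/3.
  [ 1  -3/2  -1/6  |   11/3 ]
  [ 0     1  -1/3  |  -14/3 ]
  [ 0     0  -1/3  |    4/3 ]
Multiply r3 by -3.
  [ 1  -3/2  -1/6  |   11/3 ]
  [ 0     1  -1/3  |  -14/3 ]
  [ 0     0     1  |     -4 ]
Add 1/3 times r3 to r2.
  [ 1  -3/2  -1/6  |  11/3 ]
  [ 0     1     0  |    -6 ]
  [ 0     0     1  |    -4 ]
Add 1/6 times r3 to r1.
  [ 1  -3/2  0  |   3 ]
  [ 0     1  0  |  -6 ]
  [ 0     0  1  |  -4 ]
Add 3/2 times r2 to r1.
  [ 1  0  0  |  -6 ]
  [ 0  1  0  |  -6 ]
  [ 0  0  1  |  -4 ]
Reading off the last column: u = -6, v = -6, w = -4.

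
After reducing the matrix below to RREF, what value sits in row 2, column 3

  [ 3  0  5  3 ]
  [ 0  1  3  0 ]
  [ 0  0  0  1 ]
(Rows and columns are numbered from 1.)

3

r1 -> 1/3·r1
  [ 1  0  5/3  1 ]
  [ 0  1    3  0 ]
  [ 0  0    0  1 ]
r1 -> r1 − r3
  [ 1  0  5/3  0 ]
  [ 0  1    3  0 ]
  [ 0  0    0  1 ]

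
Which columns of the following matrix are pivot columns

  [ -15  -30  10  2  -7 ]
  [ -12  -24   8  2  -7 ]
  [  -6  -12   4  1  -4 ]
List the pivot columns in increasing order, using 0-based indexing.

0, 3, 4

Multiply ρ1 by -1/15.
  [   1    2  -2/3  -2/15  7/15 ]
  [ -12  -24     8      2    -7 ]
  [  -6  -12     4      1    -4 ]
Add 12 times ρ1 to ρ2.
  [  1    2  -2/3  -2/15  7/15 ]
  [  0    0     0    2/5  -7/5 ]
  [ -6  -12     4      1    -4 ]
Add 6 times ρ1 to ρ3.
  [ 1  2  -2/3  -2/15  7/15 ]
  [ 0  0     0    2/5  -7/5 ]
  [ 0  0     0    1/5  -6/5 ]
Multiply ρ2 by 5/2.
  [ 1  2  -2/3  -2/15  7/15 ]
  [ 0  0     0      1  -7/2 ]
  [ 0  0     0    1/5  -6/5 ]
Subtract 1/5 times ρ2 from ρ3.
  [ 1  2  -2/3  -2/15  7/15 ]
  [ 0  0     0      1  -7/2 ]
  [ 0  0     0      0  -1/2 ]
Multiply ρ3 by -2.
  [ 1  2  -2/3  -2/15  7/15 ]
  [ 0  0     0      1  -7/2 ]
  [ 0  0     0      0     1 ]
Add 7/2 times ρ3 to ρ2.
  [ 1  2  -2/3  -2/15  7/15 ]
  [ 0  0     0      1     0 ]
  [ 0  0     0      0     1 ]
Subtract 7/15 times ρ3 from ρ1.
  [ 1  2  -2/3  -2/15  0 ]
  [ 0  0     0      1  0 ]
  [ 0  0     0      0  1 ]
Add 2/15 times ρ2 to ρ1.
  [ 1  2  -2/3  0  0 ]
  [ 0  0     0  1  0 ]
  [ 0  0     0  0  1 ]
Pivot columns are the columns containing a leading 1.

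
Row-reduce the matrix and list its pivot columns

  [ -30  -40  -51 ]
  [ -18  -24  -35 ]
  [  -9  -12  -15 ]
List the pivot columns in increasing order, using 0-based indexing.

Multiply ρ1 by -1/30.
  [   1  4/3  17/10 ]
  [ -18  -24    -35 ]
  [  -9  -12    -15 ]
Add 18 times ρ1 to ρ2.
  [  1  4/3  17/10 ]
  [  0    0  -22/5 ]
  [ -9  -12    -15 ]
Add 9 times ρ1 to ρ3.
  [ 1  4/3  17/10 ]
  [ 0    0  -22/5 ]
  [ 0    0   3/10 ]
Multiply ρ2 by -5/22.
  [ 1  4/3  17/10 ]
  [ 0    0      1 ]
  [ 0    0   3/10 ]
Subtract 3/10 times ρ2 from ρ3.
  [ 1  4/3  17/10 ]
  [ 0    0      1 ]
  [ 0    0      0 ]
Subtract 17/10 times ρ2 from ρ1.
  [ 1  4/3  0 ]
  [ 0    0  1 ]
  [ 0    0  0 ]
Pivot columns are the columns containing a leading 1.

0, 2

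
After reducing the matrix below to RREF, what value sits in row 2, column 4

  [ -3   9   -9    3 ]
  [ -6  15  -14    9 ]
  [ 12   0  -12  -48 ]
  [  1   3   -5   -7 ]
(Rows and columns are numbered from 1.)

-1

R1 -> -1/3·R1
  [  1  -3    3   -1 ]
  [ -6  15  -14    9 ]
  [ 12   0  -12  -48 ]
  [  1   3   -5   -7 ]
R2 -> R2 + 6·R1
  [  1  -3    3   -1 ]
  [  0  -3    4    3 ]
  [ 12   0  -12  -48 ]
  [  1   3   -5   -7 ]
R3 -> R3 − 12·R1
  [ 1  -3    3   -1 ]
  [ 0  -3    4    3 ]
  [ 0  36  -48  -36 ]
  [ 1   3   -5   -7 ]
R4 -> R4 − R1
  [ 1  -3    3   -1 ]
  [ 0  -3    4    3 ]
  [ 0  36  -48  -36 ]
  [ 0   6   -8   -6 ]
R2 -> -1/3·R2
  [ 1  -3     3   -1 ]
  [ 0   1  -4/3   -1 ]
  [ 0  36   -48  -36 ]
  [ 0   6    -8   -6 ]
R3 -> R3 − 36·R2
  [ 1  -3     3  -1 ]
  [ 0   1  -4/3  -1 ]
  [ 0   0     0   0 ]
  [ 0   6    -8  -6 ]
R4 -> R4 − 6·R2
  [ 1  -3     3  -1 ]
  [ 0   1  -4/3  -1 ]
  [ 0   0     0   0 ]
  [ 0   0     0   0 ]
R1 -> R1 + 3·R2
  [ 1  0    -1  -4 ]
  [ 0  1  -4/3  -1 ]
  [ 0  0     0   0 ]
  [ 0  0     0   0 ]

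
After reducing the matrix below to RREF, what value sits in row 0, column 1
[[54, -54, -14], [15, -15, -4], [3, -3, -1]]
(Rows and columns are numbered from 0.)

-1

R1 → 1/54·R1
  [  1   -1  -7/27 ]
  [ 15  -15     -4 ]
  [  3   -3     -1 ]
R2 → R2 − 15·R1
  [ 1  -1  -7/27 ]
  [ 0   0   -1/9 ]
  [ 3  -3     -1 ]
R3 → R3 − 3·R1
  [ 1  -1  -7/27 ]
  [ 0   0   -1/9 ]
  [ 0   0   -2/9 ]
R2 → -9·R2
  [ 1  -1  -7/27 ]
  [ 0   0      1 ]
  [ 0   0   -2/9 ]
R3 → R3 + 2/9·R2
  [ 1  -1  -7/27 ]
  [ 0   0      1 ]
  [ 0   0      0 ]
R1 → R1 + 7/27·R2
  [ 1  -1  0 ]
  [ 0   0  1 ]
  [ 0   0  0 ]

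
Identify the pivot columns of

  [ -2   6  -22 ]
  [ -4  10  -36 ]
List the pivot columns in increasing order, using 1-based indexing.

1, 2

R1 ← -1/2·R1
R2 ← R2 + 4·R1
R2 ← -1/2·R2
R1 ← R1 + 3·R2
Pivot columns are the columns containing a leading 1.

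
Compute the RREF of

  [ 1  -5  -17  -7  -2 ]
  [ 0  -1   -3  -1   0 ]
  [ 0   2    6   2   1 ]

[[1, 0, -2, -2, 0], [0, 1, 3, 1, 0], [0, 0, 0, 0, 1]]

Multiply r2 by -1.
  [ 1  -5  -17  -7  -2 ]
  [ 0   1    3   1   0 ]
  [ 0   2    6   2   1 ]
Subtract 2 times r2 from r3.
  [ 1  -5  -17  -7  -2 ]
  [ 0   1    3   1   0 ]
  [ 0   0    0   0   1 ]
Add 2 times r3 to r1.
  [ 1  -5  -17  -7  0 ]
  [ 0   1    3   1  0 ]
  [ 0   0    0   0  1 ]
Add 5 times r2 to r1.
  [ 1  0  -2  -2  0 ]
  [ 0  1   3   1  0 ]
  [ 0  0   0   0  1 ]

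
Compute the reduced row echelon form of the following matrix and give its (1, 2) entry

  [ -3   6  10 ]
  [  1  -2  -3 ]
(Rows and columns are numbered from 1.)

R1 → -1/3·R1
  [ 1  -2  -10/3 ]
  [ 1  -2     -3 ]
R2 → R2 − R1
  [ 1  -2  -10/3 ]
  [ 0   0    1/3 ]
R2 → 3·R2
  [ 1  -2  -10/3 ]
  [ 0   0      1 ]
R1 → R1 + 10/3·R2
  [ 1  -2  0 ]
  [ 0   0  1 ]

-2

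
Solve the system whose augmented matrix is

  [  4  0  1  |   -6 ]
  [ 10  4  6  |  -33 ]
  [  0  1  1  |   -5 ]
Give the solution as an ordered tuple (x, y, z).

Multiply r1 by 1/4.
  [  1  0  1/4  |  -3/2 ]
  [ 10  4    6  |   -33 ]
  [  0  1    1  |    -5 ]
Subtract 10 times r1 from r2.
  [ 1  0  1/4  |  -3/2 ]
  [ 0  4  7/2  |   -18 ]
  [ 0  1    1  |    -5 ]
Multiply r2 by 1/4.
  [ 1  0  1/4  |  -3/2 ]
  [ 0  1  7/8  |  -9/2 ]
  [ 0  1    1  |    -5 ]
Subtract r2 from r3.
  [ 1  0  1/4  |  -3/2 ]
  [ 0  1  7/8  |  -9/2 ]
  [ 0  0  1/8  |  -1/2 ]
Multiply r3 by 8.
  [ 1  0  1/4  |  -3/2 ]
  [ 0  1  7/8  |  -9/2 ]
  [ 0  0    1  |    -4 ]
Subtract 7/8 times r3 from r2.
  [ 1  0  1/4  |  -3/2 ]
  [ 0  1    0  |    -1 ]
  [ 0  0    1  |    -4 ]
Subtract 1/4 times r3 from r1.
  [ 1  0  0  |  -1/2 ]
  [ 0  1  0  |    -1 ]
  [ 0  0  1  |    -4 ]
Reading off the last column: x = -1/2, y = -1, z = -4.

(-1/2, -1, -4)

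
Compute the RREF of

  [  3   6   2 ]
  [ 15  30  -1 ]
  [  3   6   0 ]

[[1, 2, 0], [0, 0, 1], [0, 0, 0]]

R1 ← 1/3·R1
R2 ← R2 − 15·R1
R3 ← R3 − 3·R1
R2 ← -1/11·R2
R3 ← R3 + 2·R2
R1 ← R1 − 2/3·R2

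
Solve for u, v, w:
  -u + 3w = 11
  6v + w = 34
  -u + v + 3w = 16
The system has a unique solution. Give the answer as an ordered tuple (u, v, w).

(1, 5, 4)

Form the augmented matrix and row-reduce:
  [ -1  0  3  |  11 ]
  [  0  6  1  |  34 ]
  [ -1  1  3  |  16 ]
r1 ← -1·r1
  [  1  0  -3  |  -11 ]
  [  0  6   1  |   34 ]
  [ -1  1   3  |   16 ]
r3 ← r3 + r1
  [ 1  0  -3  |  -11 ]
  [ 0  6   1  |   34 ]
  [ 0  1   0  |    5 ]
r2 ← 1/6·r2
  [ 1  0   -3  |   -11 ]
  [ 0  1  1/6  |  17/3 ]
  [ 0  1    0  |     5 ]
r3 ← r3 − r2
  [ 1  0    -3  |   -11 ]
  [ 0  1   1/6  |  17/3 ]
  [ 0  0  -1/6  |  -2/3 ]
r3 ← -6·r3
  [ 1  0   -3  |   -11 ]
  [ 0  1  1/6  |  17/3 ]
  [ 0  0    1  |     4 ]
r2 ← r2 − 1/6·r3
  [ 1  0  -3  |  -11 ]
  [ 0  1   0  |    5 ]
  [ 0  0   1  |    4 ]
r1 ← r1 + 3·r3
  [ 1  0  0  |  1 ]
  [ 0  1  0  |  5 ]
  [ 0  0  1  |  4 ]
Reading off the last column: u = 1, v = 5, w = 4.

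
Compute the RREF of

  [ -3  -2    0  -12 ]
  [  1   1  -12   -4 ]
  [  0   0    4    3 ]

ρ1 -> -1/3·ρ1
  [ 1  2/3    0   4 ]
  [ 1    1  -12  -4 ]
  [ 0    0    4   3 ]
ρ2 -> ρ2 − ρ1
  [ 1  2/3    0   4 ]
  [ 0  1/3  -12  -8 ]
  [ 0    0    4   3 ]
ρ2 -> 3·ρ2
  [ 1  2/3    0    4 ]
  [ 0    1  -36  -24 ]
  [ 0    0    4    3 ]
ρ3 -> 1/4·ρ3
  [ 1  2/3    0    4 ]
  [ 0    1  -36  -24 ]
  [ 0    0    1  3/4 ]
ρ2 -> ρ2 + 36·ρ3
  [ 1  2/3  0    4 ]
  [ 0    1  0    3 ]
  [ 0    0  1  3/4 ]
ρ1 -> ρ1 − 2/3·ρ2
  [ 1  0  0    2 ]
  [ 0  1  0    3 ]
  [ 0  0  1  3/4 ]

[[1, 0, 0, 2], [0, 1, 0, 3], [0, 0, 1, 3/4]]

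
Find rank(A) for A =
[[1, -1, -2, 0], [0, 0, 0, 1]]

rank = 2

The reduced form has 2 nonzero rows.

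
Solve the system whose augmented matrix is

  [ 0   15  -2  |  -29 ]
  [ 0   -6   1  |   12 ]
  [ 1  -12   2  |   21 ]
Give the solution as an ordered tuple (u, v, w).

(-3, -5/3, 2)

Swap ρ1 and ρ3.
  [ 1  -12   2  |   21 ]
  [ 0   -6   1  |   12 ]
  [ 0   15  -2  |  -29 ]
Multiply ρ2 by -1/6.
  [ 1  -12     2  |   21 ]
  [ 0    1  -1/6  |   -2 ]
  [ 0   15    -2  |  -29 ]
Subtract 15 times ρ2 from ρ3.
  [ 1  -12     2  |  21 ]
  [ 0    1  -1/6  |  -2 ]
  [ 0    0   1/2  |   1 ]
Multiply ρ3 by 2.
  [ 1  -12     2  |  21 ]
  [ 0    1  -1/6  |  -2 ]
  [ 0    0     1  |   2 ]
Add 1/6 times ρ3 to ρ2.
  [ 1  -12  2  |    21 ]
  [ 0    1  0  |  -5/3 ]
  [ 0    0  1  |     2 ]
Subtract 2 times ρ3 from ρ1.
  [ 1  -12  0  |    17 ]
  [ 0    1  0  |  -5/3 ]
  [ 0    0  1  |     2 ]
Add 12 times ρ2 to ρ1.
  [ 1  0  0  |    -3 ]
  [ 0  1  0  |  -5/3 ]
  [ 0  0  1  |     2 ]
Reading off the last column: u = -3, v = -5/3, w = 2.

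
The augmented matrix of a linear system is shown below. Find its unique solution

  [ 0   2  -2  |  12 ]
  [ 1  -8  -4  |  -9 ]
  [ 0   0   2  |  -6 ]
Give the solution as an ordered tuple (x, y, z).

Swap ρ1 and ρ2.
  [ 1  -8  -4  |  -9 ]
  [ 0   2  -2  |  12 ]
  [ 0   0   2  |  -6 ]
Multiply ρ2 by 1/2.
  [ 1  -8  -4  |  -9 ]
  [ 0   1  -1  |   6 ]
  [ 0   0   2  |  -6 ]
Multiply ρ3 by 1/2.
  [ 1  -8  -4  |  -9 ]
  [ 0   1  -1  |   6 ]
  [ 0   0   1  |  -3 ]
Add ρ3 to ρ2.
  [ 1  -8  -4  |  -9 ]
  [ 0   1   0  |   3 ]
  [ 0   0   1  |  -3 ]
Add 4 times ρ3 to ρ1.
  [ 1  -8  0  |  -21 ]
  [ 0   1  0  |    3 ]
  [ 0   0  1  |   -3 ]
Add 8 times ρ2 to ρ1.
  [ 1  0  0  |   3 ]
  [ 0  1  0  |   3 ]
  [ 0  0  1  |  -3 ]
Reading off the last column: x = 3, y = 3, z = -3.

(3, 3, -3)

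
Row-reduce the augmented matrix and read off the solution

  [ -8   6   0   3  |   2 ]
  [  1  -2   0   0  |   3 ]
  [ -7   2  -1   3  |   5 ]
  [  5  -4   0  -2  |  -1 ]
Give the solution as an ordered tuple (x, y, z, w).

r1 := -1/8·r1
r2 := r2 − r1
r3 := r3 + 7·r1
r4 := r4 − 5·r1
r2 := -4/5·r2
r3 := r3 + 13/4·r2
r4 := r4 + 1/4·r2
r3 := -1·r3
r4 := -5·r4
r3 := r3 − 3/5·r4
r2 := r2 + 3/10·r4
r1 := r1 + 3/8·r4
r1 := r1 + 3/4·r2
Reading off the last column: x = -1, y = -2, z = 4, w = 2.

(-1, -2, 4, 2)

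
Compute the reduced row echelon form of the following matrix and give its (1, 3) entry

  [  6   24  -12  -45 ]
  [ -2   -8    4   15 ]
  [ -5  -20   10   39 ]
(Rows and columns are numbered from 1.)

Multiply R1 by 1/6.
  [  1    4  -2  -15/2 ]
  [ -2   -8   4     15 ]
  [ -5  -20  10     39 ]
Add 2 times R1 to R2.
  [  1    4  -2  -15/2 ]
  [  0    0   0      0 ]
  [ -5  -20  10     39 ]
Add 5 times R1 to R3.
  [ 1  4  -2  -15/2 ]
  [ 0  0   0      0 ]
  [ 0  0   0    3/2 ]
Swap R2 and R3.
  [ 1  4  -2  -15/2 ]
  [ 0  0   0    3/2 ]
  [ 0  0   0      0 ]
Multiply R2 by 2/3.
  [ 1  4  -2  -15/2 ]
  [ 0  0   0      1 ]
  [ 0  0   0      0 ]
Add 15/2 times R2 to R1.
  [ 1  4  -2  0 ]
  [ 0  0   0  1 ]
  [ 0  0   0  0 ]

-2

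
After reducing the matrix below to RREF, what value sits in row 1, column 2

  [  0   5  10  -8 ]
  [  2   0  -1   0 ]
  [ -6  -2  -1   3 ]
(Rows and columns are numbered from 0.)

2

r1 ↔ r2
  [  2   0  -1   0 ]
  [  0   5  10  -8 ]
  [ -6  -2  -1   3 ]
r1 ← 1/2·r1
  [  1   0  -1/2   0 ]
  [  0   5    10  -8 ]
  [ -6  -2    -1   3 ]
r3 ← r3 + 6·r1
  [ 1   0  -1/2   0 ]
  [ 0   5    10  -8 ]
  [ 0  -2    -4   3 ]
r2 ← 1/5·r2
  [ 1   0  -1/2     0 ]
  [ 0   1     2  -8/5 ]
  [ 0  -2    -4     3 ]
r3 ← r3 + 2·r2
  [ 1  0  -1/2     0 ]
  [ 0  1     2  -8/5 ]
  [ 0  0     0  -1/5 ]
r3 ← -5·r3
  [ 1  0  -1/2     0 ]
  [ 0  1     2  -8/5 ]
  [ 0  0     0     1 ]
r2 ← r2 + 8/5·r3
  [ 1  0  -1/2  0 ]
  [ 0  1     2  0 ]
  [ 0  0     0  1 ]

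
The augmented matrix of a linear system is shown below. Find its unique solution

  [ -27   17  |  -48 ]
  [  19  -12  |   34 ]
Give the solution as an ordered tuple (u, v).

ρ1 → -1/27·ρ1
  [  1  -17/27  |  16/9 ]
  [ 19     -12  |    34 ]
ρ2 → ρ2 − 19·ρ1
  [ 1  -17/27  |  16/9 ]
  [ 0   -1/27  |   2/9 ]
ρ2 → -27·ρ2
  [ 1  -17/27  |  16/9 ]
  [ 0       1  |    -6 ]
ρ1 → ρ1 + 17/27·ρ2
  [ 1  0  |  -2 ]
  [ 0  1  |  -6 ]
Reading off the last column: u = -2, v = -6.

(-2, -6)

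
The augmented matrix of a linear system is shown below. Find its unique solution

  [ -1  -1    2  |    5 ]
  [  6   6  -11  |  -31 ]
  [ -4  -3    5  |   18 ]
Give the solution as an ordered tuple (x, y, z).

r1 → -1·r1
  [  1   1   -2  |   -5 ]
  [  6   6  -11  |  -31 ]
  [ -4  -3    5  |   18 ]
r2 → r2 − 6·r1
  [  1   1  -2  |  -5 ]
  [  0   0   1  |  -1 ]
  [ -4  -3   5  |  18 ]
r3 → r3 + 4·r1
  [ 1  1  -2  |  -5 ]
  [ 0  0   1  |  -1 ]
  [ 0  1  -3  |  -2 ]
r2 <=> r3
  [ 1  1  -2  |  -5 ]
  [ 0  1  -3  |  -2 ]
  [ 0  0   1  |  -1 ]
r2 → r2 + 3·r3
  [ 1  1  -2  |  -5 ]
  [ 0  1   0  |  -5 ]
  [ 0  0   1  |  -1 ]
r1 → r1 + 2·r3
  [ 1  1  0  |  -7 ]
  [ 0  1  0  |  -5 ]
  [ 0  0  1  |  -1 ]
r1 → r1 − r2
  [ 1  0  0  |  -2 ]
  [ 0  1  0  |  -5 ]
  [ 0  0  1  |  -1 ]
Reading off the last column: x = -2, y = -5, z = -1.

(-2, -5, -1)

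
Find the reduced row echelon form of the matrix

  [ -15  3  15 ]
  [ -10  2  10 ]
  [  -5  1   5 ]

[[1, -1/5, -1], [0, 0, 0], [0, 0, 0]]

Multiply R1 by -1/15.
  [   1  -1/5  -1 ]
  [ -10     2  10 ]
  [  -5     1   5 ]
Add 10 times R1 to R2.
  [  1  -1/5  -1 ]
  [  0     0   0 ]
  [ -5     1   5 ]
Add 5 times R1 to R3.
  [ 1  -1/5  -1 ]
  [ 0     0   0 ]
  [ 0     0   0 ]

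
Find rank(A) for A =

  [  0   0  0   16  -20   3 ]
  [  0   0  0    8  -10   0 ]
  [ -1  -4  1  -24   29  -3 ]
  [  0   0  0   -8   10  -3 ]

Swap R1 and R3.
  [ -1  -4  1  -24   29  -3 ]
  [  0   0  0    8  -10   0 ]
  [  0   0  0   16  -20   3 ]
  [  0   0  0   -8   10  -3 ]
Multiply R1 by -1.
  [ 1  4  -1  24  -29   3 ]
  [ 0  0   0   8  -10   0 ]
  [ 0  0   0  16  -20   3 ]
  [ 0  0   0  -8   10  -3 ]
Multiply R2 by 1/8.
  [ 1  4  -1  24   -29   3 ]
  [ 0  0   0   1  -5/4   0 ]
  [ 0  0   0  16   -20   3 ]
  [ 0  0   0  -8    10  -3 ]
Subtract 16 times R2 from R3.
  [ 1  4  -1  24   -29   3 ]
  [ 0  0   0   1  -5/4   0 ]
  [ 0  0   0   0     0   3 ]
  [ 0  0   0  -8    10  -3 ]
Add 8 times R2 to R4.
  [ 1  4  -1  24   -29   3 ]
  [ 0  0   0   1  -5/4   0 ]
  [ 0  0   0   0     0   3 ]
  [ 0  0   0   0     0  -3 ]
Multiply R3 by 1/3.
  [ 1  4  -1  24   -29   3 ]
  [ 0  0   0   1  -5/4   0 ]
  [ 0  0   0   0     0   1 ]
  [ 0  0   0   0     0  -3 ]
Add 3 times R3 to R4.
  [ 1  4  -1  24   -29  3 ]
  [ 0  0   0   1  -5/4  0 ]
  [ 0  0   0   0     0  1 ]
  [ 0  0   0   0     0  0 ]
Subtract 3 times R3 from R1.
  [ 1  4  -1  24   -29  0 ]
  [ 0  0   0   1  -5/4  0 ]
  [ 0  0   0   0     0  1 ]
  [ 0  0   0   0     0  0 ]
Subtract 24 times R2 from R1.
  [ 1  4  -1  0     1  0 ]
  [ 0  0   0  1  -5/4  0 ]
  [ 0  0   0  0     0  1 ]
  [ 0  0   0  0     0  0 ]
The reduced form has 3 nonzero rows.

rank = 3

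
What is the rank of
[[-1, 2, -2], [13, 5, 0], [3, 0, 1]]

ρ1 -> -1·ρ1
ρ2 -> ρ2 − 13·ρ1
ρ3 -> ρ3 − 3·ρ1
ρ2 -> 1/31·ρ2
ρ3 -> ρ3 − 6·ρ2
ρ3 -> 31·ρ3
ρ2 -> ρ2 + 26/31·ρ3
ρ1 -> ρ1 − 2·ρ3
ρ1 -> ρ1 + 2·ρ2
The reduced form has 3 nonzero rows.

rank = 3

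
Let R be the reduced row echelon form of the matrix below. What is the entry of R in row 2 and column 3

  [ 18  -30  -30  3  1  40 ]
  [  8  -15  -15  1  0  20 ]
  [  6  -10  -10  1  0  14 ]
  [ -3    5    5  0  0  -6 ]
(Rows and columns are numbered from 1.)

ρ1 ← 1/18·ρ1
  [  1  -5/3  -5/3  1/6  1/18  20/9 ]
  [  8   -15   -15    1     0    20 ]
  [  6   -10   -10    1     0    14 ]
  [ -3     5     5    0     0    -6 ]
ρ2 ← ρ2 − 8·ρ1
  [  1  -5/3  -5/3   1/6  1/18  20/9 ]
  [  0  -5/3  -5/3  -1/3  -4/9  20/9 ]
  [  6   -10   -10     1     0    14 ]
  [ -3     5     5     0     0    -6 ]
ρ3 ← ρ3 − 6·ρ1
  [  1  -5/3  -5/3   1/6  1/18  20/9 ]
  [  0  -5/3  -5/3  -1/3  -4/9  20/9 ]
  [  0     0     0     0  -1/3   2/3 ]
  [ -3     5     5     0     0    -6 ]
ρ4 ← ρ4 + 3·ρ1
  [ 1  -5/3  -5/3   1/6  1/18  20/9 ]
  [ 0  -5/3  -5/3  -1/3  -4/9  20/9 ]
  [ 0     0     0     0  -1/3   2/3 ]
  [ 0     0     0   1/2   1/6   2/3 ]
ρ2 ← -3/5·ρ2
  [ 1  -5/3  -5/3  1/6  1/18  20/9 ]
  [ 0     1     1  1/5  4/15  -4/3 ]
  [ 0     0     0    0  -1/3   2/3 ]
  [ 0     0     0  1/2   1/6   2/3 ]
ρ3 <=> ρ4
  [ 1  -5/3  -5/3  1/6  1/18  20/9 ]
  [ 0     1     1  1/5  4/15  -4/3 ]
  [ 0     0     0  1/2   1/6   2/3 ]
  [ 0     0     0    0  -1/3   2/3 ]
ρ3 ← 2·ρ3
  [ 1  -5/3  -5/3  1/6  1/18  20/9 ]
  [ 0     1     1  1/5  4/15  -4/3 ]
  [ 0     0     0    1   1/3   4/3 ]
  [ 0     0     0    0  -1/3   2/3 ]
ρ4 ← -3·ρ4
  [ 1  -5/3  -5/3  1/6  1/18  20/9 ]
  [ 0     1     1  1/5  4/15  -4/3 ]
  [ 0     0     0    1   1/3   4/3 ]
  [ 0     0     0    0     1    -2 ]
ρ3 ← ρ3 − 1/3·ρ4
  [ 1  -5/3  -5/3  1/6  1/18  20/9 ]
  [ 0     1     1  1/5  4/15  -4/3 ]
  [ 0     0     0    1     0     2 ]
  [ 0     0     0    0     1    -2 ]
ρ2 ← ρ2 − 4/15·ρ4
  [ 1  -5/3  -5/3  1/6  1/18  20/9 ]
  [ 0     1     1  1/5     0  -4/5 ]
  [ 0     0     0    1     0     2 ]
  [ 0     0     0    0     1    -2 ]
ρ1 ← ρ1 − 1/18·ρ4
  [ 1  -5/3  -5/3  1/6  0   7/3 ]
  [ 0     1     1  1/5  0  -4/5 ]
  [ 0     0     0    1  0     2 ]
  [ 0     0     0    0  1    -2 ]
ρ2 ← ρ2 − 1/5·ρ3
  [ 1  -5/3  -5/3  1/6  0   7/3 ]
  [ 0     1     1    0  0  -6/5 ]
  [ 0     0     0    1  0     2 ]
  [ 0     0     0    0  1    -2 ]
ρ1 ← ρ1 − 1/6·ρ3
  [ 1  -5/3  -5/3  0  0     2 ]
  [ 0     1     1  0  0  -6/5 ]
  [ 0     0     0  1  0     2 ]
  [ 0     0     0  0  1    -2 ]
ρ1 ← ρ1 + 5/3·ρ2
  [ 1  0  0  0  0     0 ]
  [ 0  1  1  0  0  -6/5 ]
  [ 0  0  0  1  0     2 ]
  [ 0  0  0  0  1    -2 ]

1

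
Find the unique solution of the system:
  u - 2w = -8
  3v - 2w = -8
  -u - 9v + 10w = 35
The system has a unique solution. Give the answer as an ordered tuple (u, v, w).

(-5, -5/3, 3/2)

Form the augmented matrix and row-reduce:
  [  1   0  -2  |  -8 ]
  [  0   3  -2  |  -8 ]
  [ -1  -9  10  |  35 ]
ρ3 → ρ3 + ρ1
  [ 1   0  -2  |  -8 ]
  [ 0   3  -2  |  -8 ]
  [ 0  -9   8  |  27 ]
ρ2 → 1/3·ρ2
  [ 1   0    -2  |    -8 ]
  [ 0   1  -2/3  |  -8/3 ]
  [ 0  -9     8  |    27 ]
ρ3 → ρ3 + 9·ρ2
  [ 1  0    -2  |    -8 ]
  [ 0  1  -2/3  |  -8/3 ]
  [ 0  0     2  |     3 ]
ρ3 → 1/2·ρ3
  [ 1  0    -2  |    -8 ]
  [ 0  1  -2/3  |  -8/3 ]
  [ 0  0     1  |   3/2 ]
ρ2 → ρ2 + 2/3·ρ3
  [ 1  0  -2  |    -8 ]
  [ 0  1   0  |  -5/3 ]
  [ 0  0   1  |   3/2 ]
ρ1 → ρ1 + 2·ρ3
  [ 1  0  0  |    -5 ]
  [ 0  1  0  |  -5/3 ]
  [ 0  0  1  |   3/2 ]
Reading off the last column: u = -5, v = -5/3, w = 3/2.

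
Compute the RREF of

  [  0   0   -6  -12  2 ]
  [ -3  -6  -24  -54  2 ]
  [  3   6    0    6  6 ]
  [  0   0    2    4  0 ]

[[1, 2, 0, 2, 0], [0, 0, 1, 2, 0], [0, 0, 0, 0, 1], [0, 0, 0, 0, 0]]

ρ1 <-> ρ2
ρ1 → -1/3·ρ1
ρ3 → ρ3 − 3·ρ1
ρ2 → -1/6·ρ2
ρ3 → ρ3 + 24·ρ2
ρ4 → ρ4 − 2·ρ2
ρ3 <-> ρ4
ρ3 → 3/2·ρ3
ρ2 → ρ2 + 1/3·ρ3
ρ1 → ρ1 + 2/3·ρ3
ρ1 → ρ1 − 8·ρ2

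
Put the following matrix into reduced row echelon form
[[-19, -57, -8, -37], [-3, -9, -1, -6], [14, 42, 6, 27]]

[[1, 3, 0, 0], [0, 0, 1, 0], [0, 0, 0, 1]]

Multiply ρ1 by -1/19.
  [  1   3  8/19  37/19 ]
  [ -3  -9    -1     -6 ]
  [ 14  42     6     27 ]
Add 3 times ρ1 to ρ2.
  [  1   3  8/19  37/19 ]
  [  0   0  5/19  -3/19 ]
  [ 14  42     6     27 ]
Subtract 14 times ρ1 from ρ3.
  [ 1  3  8/19  37/19 ]
  [ 0  0  5/19  -3/19 ]
  [ 0  0  2/19  -5/19 ]
Multiply ρ2 by 19/5.
  [ 1  3  8/19  37/19 ]
  [ 0  0     1   -3/5 ]
  [ 0  0  2/19  -5/19 ]
Subtract 2/19 times ρ2 from ρ3.
  [ 1  3  8/19  37/19 ]
  [ 0  0     1   -3/5 ]
  [ 0  0     0   -1/5 ]
Multiply ρ3 by -5.
  [ 1  3  8/19  37/19 ]
  [ 0  0     1   -3/5 ]
  [ 0  0     0      1 ]
Add 3/5 times ρ3 to ρ2.
  [ 1  3  8/19  37/19 ]
  [ 0  0     1      0 ]
  [ 0  0     0      1 ]
Subtract 37/19 times ρ3 from ρ1.
  [ 1  3  8/19  0 ]
  [ 0  0     1  0 ]
  [ 0  0     0  1 ]
Subtract 8/19 times ρ2 from ρ1.
  [ 1  3  0  0 ]
  [ 0  0  1  0 ]
  [ 0  0  0  1 ]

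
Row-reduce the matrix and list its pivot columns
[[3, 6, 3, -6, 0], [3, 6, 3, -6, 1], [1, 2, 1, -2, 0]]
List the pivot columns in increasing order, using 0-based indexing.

Multiply r1 by 1/3.
  [ 1  2  1  -2  0 ]
  [ 3  6  3  -6  1 ]
  [ 1  2  1  -2  0 ]
Subtract 3 times r1 from r2.
  [ 1  2  1  -2  0 ]
  [ 0  0  0   0  1 ]
  [ 1  2  1  -2  0 ]
Subtract r1 from r3.
  [ 1  2  1  -2  0 ]
  [ 0  0  0   0  1 ]
  [ 0  0  0   0  0 ]
Pivot columns are the columns containing a leading 1.

0, 4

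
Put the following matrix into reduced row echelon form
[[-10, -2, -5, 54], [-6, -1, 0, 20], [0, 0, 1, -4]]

Multiply R1 by -1/10.
  [  1  1/5  1/2  -27/5 ]
  [ -6   -1    0     20 ]
  [  0    0    1     -4 ]
Add 6 times R1 to R2.
  [ 1  1/5  1/2  -27/5 ]
  [ 0  1/5    3  -62/5 ]
  [ 0    0    1     -4 ]
Multiply R2 by 5.
  [ 1  1/5  1/2  -27/5 ]
  [ 0    1   15    -62 ]
  [ 0    0    1     -4 ]
Subtract 15 times R3 from R2.
  [ 1  1/5  1/2  -27/5 ]
  [ 0    1    0     -2 ]
  [ 0    0    1     -4 ]
Subtract 1/2 times R3 from R1.
  [ 1  1/5  0  -17/5 ]
  [ 0    1  0     -2 ]
  [ 0    0  1     -4 ]
Subtract 1/5 times R2 from R1.
  [ 1  0  0  -3 ]
  [ 0  1  0  -2 ]
  [ 0  0  1  -4 ]

[[1, 0, 0, -3], [0, 1, 0, -2], [0, 0, 1, -4]]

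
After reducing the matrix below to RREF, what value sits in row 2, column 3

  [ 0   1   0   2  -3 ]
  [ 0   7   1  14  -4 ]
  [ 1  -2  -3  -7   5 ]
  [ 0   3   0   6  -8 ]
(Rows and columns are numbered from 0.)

R1 ↔ R3
  [ 1  -2  -3  -7   5 ]
  [ 0   7   1  14  -4 ]
  [ 0   1   0   2  -3 ]
  [ 0   3   0   6  -8 ]
R2 ← 1/7·R2
  [ 1  -2   -3  -7     5 ]
  [ 0   1  1/7   2  -4/7 ]
  [ 0   1    0   2    -3 ]
  [ 0   3    0   6    -8 ]
R3 ← R3 − R2
  [ 1  -2    -3  -7      5 ]
  [ 0   1   1/7   2   -4/7 ]
  [ 0   0  -1/7   0  -17/7 ]
  [ 0   3     0   6     -8 ]
R4 ← R4 − 3·R2
  [ 1  -2    -3  -7      5 ]
  [ 0   1   1/7   2   -4/7 ]
  [ 0   0  -1/7   0  -17/7 ]
  [ 0   0  -3/7   0  -44/7 ]
R3 ← -7·R3
  [ 1  -2    -3  -7      5 ]
  [ 0   1   1/7   2   -4/7 ]
  [ 0   0     1   0     17 ]
  [ 0   0  -3/7   0  -44/7 ]
R4 ← R4 + 3/7·R3
  [ 1  -2   -3  -7     5 ]
  [ 0   1  1/7   2  -4/7 ]
  [ 0   0    1   0    17 ]
  [ 0   0    0   0     1 ]
R3 ← R3 − 17·R4
  [ 1  -2   -3  -7     5 ]
  [ 0   1  1/7   2  -4/7 ]
  [ 0   0    1   0     0 ]
  [ 0   0    0   0     1 ]
R2 ← R2 + 4/7·R4
  [ 1  -2   -3  -7  5 ]
  [ 0   1  1/7   2  0 ]
  [ 0   0    1   0  0 ]
  [ 0   0    0   0  1 ]
R1 ← R1 − 5·R4
  [ 1  -2   -3  -7  0 ]
  [ 0   1  1/7   2  0 ]
  [ 0   0    1   0  0 ]
  [ 0   0    0   0  1 ]
R2 ← R2 − 1/7·R3
  [ 1  -2  -3  -7  0 ]
  [ 0   1   0   2  0 ]
  [ 0   0   1   0  0 ]
  [ 0   0   0   0  1 ]
R1 ← R1 + 3·R3
  [ 1  -2  0  -7  0 ]
  [ 0   1  0   2  0 ]
  [ 0   0  1   0  0 ]
  [ 0   0  0   0  1 ]
R1 ← R1 + 2·R2
  [ 1  0  0  -3  0 ]
  [ 0  1  0   2  0 ]
  [ 0  0  1   0  0 ]
  [ 0  0  0   0  1 ]

0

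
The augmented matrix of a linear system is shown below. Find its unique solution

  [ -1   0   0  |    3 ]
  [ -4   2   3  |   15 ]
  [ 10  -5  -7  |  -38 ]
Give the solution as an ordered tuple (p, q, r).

ρ1 ← -1·ρ1
  [  1   0   0  |   -3 ]
  [ -4   2   3  |   15 ]
  [ 10  -5  -7  |  -38 ]
ρ2 ← ρ2 + 4·ρ1
  [  1   0   0  |   -3 ]
  [  0   2   3  |    3 ]
  [ 10  -5  -7  |  -38 ]
ρ3 ← ρ3 − 10·ρ1
  [ 1   0   0  |  -3 ]
  [ 0   2   3  |   3 ]
  [ 0  -5  -7  |  -8 ]
ρ2 ← 1/2·ρ2
  [ 1   0    0  |   -3 ]
  [ 0   1  3/2  |  3/2 ]
  [ 0  -5   -7  |   -8 ]
ρ3 ← ρ3 + 5·ρ2
  [ 1  0    0  |    -3 ]
  [ 0  1  3/2  |   3/2 ]
  [ 0  0  1/2  |  -1/2 ]
ρ3 ← 2·ρ3
  [ 1  0    0  |   -3 ]
  [ 0  1  3/2  |  3/2 ]
  [ 0  0    1  |   -1 ]
ρ2 ← ρ2 − 3/2·ρ3
  [ 1  0  0  |  -3 ]
  [ 0  1  0  |   3 ]
  [ 0  0  1  |  -1 ]
Reading off the last column: p = -3, q = 3, r = -1.

(-3, 3, -1)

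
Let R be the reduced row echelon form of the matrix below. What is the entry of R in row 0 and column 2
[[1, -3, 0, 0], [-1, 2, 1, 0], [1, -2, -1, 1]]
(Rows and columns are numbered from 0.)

Add ρ1 to ρ2.
  [ 1  -3   0  0 ]
  [ 0  -1   1  0 ]
  [ 1  -2  -1  1 ]
Subtract ρ1 from ρ3.
  [ 1  -3   0  0 ]
  [ 0  -1   1  0 ]
  [ 0   1  -1  1 ]
Multiply ρ2 by -1.
  [ 1  -3   0  0 ]
  [ 0   1  -1  0 ]
  [ 0   1  -1  1 ]
Subtract ρ2 from ρ3.
  [ 1  -3   0  0 ]
  [ 0   1  -1  0 ]
  [ 0   0   0  1 ]
Add 3 times ρ2 to ρ1.
  [ 1  0  -3  0 ]
  [ 0  1  -1  0 ]
  [ 0  0   0  1 ]

-3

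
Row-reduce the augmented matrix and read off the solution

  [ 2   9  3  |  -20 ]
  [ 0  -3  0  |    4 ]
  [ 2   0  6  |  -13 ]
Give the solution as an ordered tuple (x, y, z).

Multiply ρ1 by 1/2.
  [ 1  9/2  3/2  |  -10 ]
  [ 0   -3    0  |    4 ]
  [ 2    0    6  |  -13 ]
Subtract 2 times ρ1 from ρ3.
  [ 1  9/2  3/2  |  -10 ]
  [ 0   -3    0  |    4 ]
  [ 0   -9    3  |    7 ]
Multiply ρ2 by -1/3.
  [ 1  9/2  3/2  |   -10 ]
  [ 0    1    0  |  -4/3 ]
  [ 0   -9    3  |     7 ]
Add 9 times ρ2 to ρ3.
  [ 1  9/2  3/2  |   -10 ]
  [ 0    1    0  |  -4/3 ]
  [ 0    0    3  |    -5 ]
Multiply ρ3 by 1/3.
  [ 1  9/2  3/2  |   -10 ]
  [ 0    1    0  |  -4/3 ]
  [ 0    0    1  |  -5/3 ]
Subtract 3/2 times ρ3 from ρ1.
  [ 1  9/2  0  |  -15/2 ]
  [ 0    1  0  |   -4/3 ]
  [ 0    0  1  |   -5/3 ]
Subtract 9/2 times ρ2 from ρ1.
  [ 1  0  0  |  -3/2 ]
  [ 0  1  0  |  -4/3 ]
  [ 0  0  1  |  -5/3 ]
Reading off the last column: x = -3/2, y = -4/3, z = -5/3.

(-3/2, -4/3, -5/3)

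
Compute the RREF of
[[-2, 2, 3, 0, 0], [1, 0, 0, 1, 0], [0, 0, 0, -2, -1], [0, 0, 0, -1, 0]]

R1 -> -1/2·R1
  [ 1  -1  -3/2   0   0 ]
  [ 1   0     0   1   0 ]
  [ 0   0     0  -2  -1 ]
  [ 0   0     0  -1   0 ]
R2 -> R2 − R1
  [ 1  -1  -3/2   0   0 ]
  [ 0   1   3/2   1   0 ]
  [ 0   0     0  -2  -1 ]
  [ 0   0     0  -1   0 ]
R3 -> -1/2·R3
  [ 1  -1  -3/2   0    0 ]
  [ 0   1   3/2   1    0 ]
  [ 0   0     0   1  1/2 ]
  [ 0   0     0  -1    0 ]
R4 -> R4 + R3
  [ 1  -1  -3/2  0    0 ]
  [ 0   1   3/2  1    0 ]
  [ 0   0     0  1  1/2 ]
  [ 0   0     0  0  1/2 ]
R4 -> 2·R4
  [ 1  -1  -3/2  0    0 ]
  [ 0   1   3/2  1    0 ]
  [ 0   0     0  1  1/2 ]
  [ 0   0     0  0    1 ]
R3 -> R3 − 1/2·R4
  [ 1  -1  -3/2  0  0 ]
  [ 0   1   3/2  1  0 ]
  [ 0   0     0  1  0 ]
  [ 0   0     0  0  1 ]
R2 -> R2 − R3
  [ 1  -1  -3/2  0  0 ]
  [ 0   1   3/2  0  0 ]
  [ 0   0     0  1  0 ]
  [ 0   0     0  0  1 ]
R1 -> R1 + R2
  [ 1  0    0  0  0 ]
  [ 0  1  3/2  0  0 ]
  [ 0  0    0  1  0 ]
  [ 0  0    0  0  1 ]

[[1, 0, 0, 0, 0], [0, 1, 3/2, 0, 0], [0, 0, 0, 1, 0], [0, 0, 0, 0, 1]]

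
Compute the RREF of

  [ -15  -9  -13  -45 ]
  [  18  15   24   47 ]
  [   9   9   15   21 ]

ρ1 := -1/15·ρ1
ρ2 := ρ2 − 18·ρ1
ρ3 := ρ3 − 9·ρ1
ρ2 := 5/21·ρ2
ρ3 := ρ3 − 18/5·ρ2
ρ1 := ρ1 − 3/5·ρ2

[[1, 0, -1/3, 4], [0, 1, 2, -5/3], [0, 0, 0, 0]]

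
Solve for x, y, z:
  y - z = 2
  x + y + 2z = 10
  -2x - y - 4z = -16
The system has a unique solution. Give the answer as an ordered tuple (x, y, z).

Form the augmented matrix and row-reduce:
  [  0   1  -1  |    2 ]
  [  1   1   2  |   10 ]
  [ -2  -1  -4  |  -16 ]
ρ1 ↔ ρ2
  [  1   1   2  |   10 ]
  [  0   1  -1  |    2 ]
  [ -2  -1  -4  |  -16 ]
ρ3 := ρ3 + 2·ρ1
  [ 1  1   2  |  10 ]
  [ 0  1  -1  |   2 ]
  [ 0  1   0  |   4 ]
ρ3 := ρ3 − ρ2
  [ 1  1   2  |  10 ]
  [ 0  1  -1  |   2 ]
  [ 0  0   1  |   2 ]
ρ2 := ρ2 + ρ3
  [ 1  1  2  |  10 ]
  [ 0  1  0  |   4 ]
  [ 0  0  1  |   2 ]
ρ1 := ρ1 − 2·ρ3
  [ 1  1  0  |  6 ]
  [ 0  1  0  |  4 ]
  [ 0  0  1  |  2 ]
ρ1 := ρ1 − ρ2
  [ 1  0  0  |  2 ]
  [ 0  1  0  |  4 ]
  [ 0  0  1  |  2 ]
Reading off the last column: x = 2, y = 4, z = 2.

(2, 4, 2)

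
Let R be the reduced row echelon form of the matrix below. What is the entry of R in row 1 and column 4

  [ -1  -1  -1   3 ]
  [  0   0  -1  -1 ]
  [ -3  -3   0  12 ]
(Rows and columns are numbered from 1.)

R1 -> -1·R1
  [  1   1   1  -3 ]
  [  0   0  -1  -1 ]
  [ -3  -3   0  12 ]
R3 -> R3 + 3·R1
  [ 1  1   1  -3 ]
  [ 0  0  -1  -1 ]
  [ 0  0   3   3 ]
R2 -> -1·R2
  [ 1  1  1  -3 ]
  [ 0  0  1   1 ]
  [ 0  0  3   3 ]
R3 -> R3 − 3·R2
  [ 1  1  1  -3 ]
  [ 0  0  1   1 ]
  [ 0  0  0   0 ]
R1 -> R1 − R2
  [ 1  1  0  -4 ]
  [ 0  0  1   1 ]
  [ 0  0  0   0 ]

-4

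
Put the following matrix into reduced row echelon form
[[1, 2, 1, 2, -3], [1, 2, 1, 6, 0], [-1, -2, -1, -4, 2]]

R2 := R2 − R1
R3 := R3 + R1
R2 := 1/4·R2
R3 := R3 + 2·R2
R3 := 2·R3
R2 := R2 − 3/4·R3
R1 := R1 + 3·R3
R1 := R1 − 2·R2

[[1, 2, 1, 0, 0], [0, 0, 0, 1, 0], [0, 0, 0, 0, 1]]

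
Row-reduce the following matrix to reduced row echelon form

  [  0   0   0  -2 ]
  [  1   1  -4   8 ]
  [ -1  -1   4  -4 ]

[[1, 1, -4, 0], [0, 0, 0, 1], [0, 0, 0, 0]]

Swap R1 and R2.
Add R1 to R3.
Multiply R2 by -1/2.
Subtract 4 times R2 from R3.
Subtract 8 times R2 from R1.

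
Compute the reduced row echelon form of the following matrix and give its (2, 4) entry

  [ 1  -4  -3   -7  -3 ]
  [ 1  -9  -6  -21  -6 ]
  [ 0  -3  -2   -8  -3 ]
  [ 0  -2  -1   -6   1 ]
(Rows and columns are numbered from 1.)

R2 := R2 − R1
  [ 1  -4  -3   -7  -3 ]
  [ 0  -5  -3  -14  -3 ]
  [ 0  -3  -2   -8  -3 ]
  [ 0  -2  -1   -6   1 ]
R2 := -1/5·R2
  [ 1  -4   -3    -7   -3 ]
  [ 0   1  3/5  14/5  3/5 ]
  [ 0  -3   -2    -8   -3 ]
  [ 0  -2   -1    -6    1 ]
R3 := R3 + 3·R2
  [ 1  -4    -3    -7    -3 ]
  [ 0   1   3/5  14/5   3/5 ]
  [ 0   0  -1/5   2/5  -6/5 ]
  [ 0  -2    -1    -6     1 ]
R4 := R4 + 2·R2
  [ 1  -4    -3    -7    -3 ]
  [ 0   1   3/5  14/5   3/5 ]
  [ 0   0  -1/5   2/5  -6/5 ]
  [ 0   0   1/5  -2/5  11/5 ]
R3 := -5·R3
  [ 1  -4   -3    -7    -3 ]
  [ 0   1  3/5  14/5   3/5 ]
  [ 0   0    1    -2     6 ]
  [ 0   0  1/5  -2/5  11/5 ]
R4 := R4 − 1/5·R3
  [ 1  -4   -3    -7   -3 ]
  [ 0   1  3/5  14/5  3/5 ]
  [ 0   0    1    -2    6 ]
  [ 0   0    0     0    1 ]
R3 := R3 − 6·R4
  [ 1  -4   -3    -7   -3 ]
  [ 0   1  3/5  14/5  3/5 ]
  [ 0   0    1    -2    0 ]
  [ 0   0    0     0    1 ]
R2 := R2 − 3/5·R4
  [ 1  -4   -3    -7  -3 ]
  [ 0   1  3/5  14/5   0 ]
  [ 0   0    1    -2   0 ]
  [ 0   0    0     0   1 ]
R1 := R1 + 3·R4
  [ 1  -4   -3    -7  0 ]
  [ 0   1  3/5  14/5  0 ]
  [ 0   0    1    -2  0 ]
  [ 0   0    0     0  1 ]
R2 := R2 − 3/5·R3
  [ 1  -4  -3  -7  0 ]
  [ 0   1   0   4  0 ]
  [ 0   0   1  -2  0 ]
  [ 0   0   0   0  1 ]
R1 := R1 + 3·R3
  [ 1  -4  0  -13  0 ]
  [ 0   1  0    4  0 ]
  [ 0   0  1   -2  0 ]
  [ 0   0  0    0  1 ]
R1 := R1 + 4·R2
  [ 1  0  0   3  0 ]
  [ 0  1  0   4  0 ]
  [ 0  0  1  -2  0 ]
  [ 0  0  0   0  1 ]

4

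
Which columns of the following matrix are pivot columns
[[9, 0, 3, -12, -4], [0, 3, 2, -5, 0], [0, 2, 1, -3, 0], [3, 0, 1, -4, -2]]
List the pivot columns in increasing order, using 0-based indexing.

r1 := 1/9·r1
  [ 1  0  1/3  -4/3  -4/9 ]
  [ 0  3    2    -5     0 ]
  [ 0  2    1    -3     0 ]
  [ 3  0    1    -4    -2 ]
r4 := r4 − 3·r1
  [ 1  0  1/3  -4/3  -4/9 ]
  [ 0  3    2    -5     0 ]
  [ 0  2    1    -3     0 ]
  [ 0  0    0     0  -2/3 ]
r2 := 1/3·r2
  [ 1  0  1/3  -4/3  -4/9 ]
  [ 0  1  2/3  -5/3     0 ]
  [ 0  2    1    -3     0 ]
  [ 0  0    0     0  -2/3 ]
r3 := r3 − 2·r2
  [ 1  0   1/3  -4/3  -4/9 ]
  [ 0  1   2/3  -5/3     0 ]
  [ 0  0  -1/3   1/3     0 ]
  [ 0  0     0     0  -2/3 ]
r3 := -3·r3
  [ 1  0  1/3  -4/3  -4/9 ]
  [ 0  1  2/3  -5/3     0 ]
  [ 0  0    1    -1     0 ]
  [ 0  0    0     0  -2/3 ]
r4 := -3/2·r4
  [ 1  0  1/3  -4/3  -4/9 ]
  [ 0  1  2/3  -5/3     0 ]
  [ 0  0    1    -1     0 ]
  [ 0  0    0     0     1 ]
r1 := r1 + 4/9·r4
  [ 1  0  1/3  -4/3  0 ]
  [ 0  1  2/3  -5/3  0 ]
  [ 0  0    1    -1  0 ]
  [ 0  0    0     0  1 ]
r2 := r2 − 2/3·r3
  [ 1  0  1/3  -4/3  0 ]
  [ 0  1    0    -1  0 ]
  [ 0  0    1    -1  0 ]
  [ 0  0    0     0  1 ]
r1 := r1 − 1/3·r3
  [ 1  0  0  -1  0 ]
  [ 0  1  0  -1  0 ]
  [ 0  0  1  -1  0 ]
  [ 0  0  0   0  1 ]
Pivot columns are the columns containing a leading 1.

0, 1, 2, 4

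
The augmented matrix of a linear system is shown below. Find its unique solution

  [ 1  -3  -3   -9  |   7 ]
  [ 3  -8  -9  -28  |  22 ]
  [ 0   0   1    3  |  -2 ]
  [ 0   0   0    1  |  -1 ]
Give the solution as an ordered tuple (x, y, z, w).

r2 ← r2 − 3·r1
  [ 1  -3  -3  -9  |   7 ]
  [ 0   1   0  -1  |   1 ]
  [ 0   0   1   3  |  -2 ]
  [ 0   0   0   1  |  -1 ]
r3 ← r3 − 3·r4
  [ 1  -3  -3  -9  |   7 ]
  [ 0   1   0  -1  |   1 ]
  [ 0   0   1   0  |   1 ]
  [ 0   0   0   1  |  -1 ]
r2 ← r2 + r4
  [ 1  -3  -3  -9  |   7 ]
  [ 0   1   0   0  |   0 ]
  [ 0   0   1   0  |   1 ]
  [ 0   0   0   1  |  -1 ]
r1 ← r1 + 9·r4
  [ 1  -3  -3  0  |  -2 ]
  [ 0   1   0  0  |   0 ]
  [ 0   0   1  0  |   1 ]
  [ 0   0   0  1  |  -1 ]
r1 ← r1 + 3·r3
  [ 1  -3  0  0  |   1 ]
  [ 0   1  0  0  |   0 ]
  [ 0   0  1  0  |   1 ]
  [ 0   0  0  1  |  -1 ]
r1 ← r1 + 3·r2
  [ 1  0  0  0  |   1 ]
  [ 0  1  0  0  |   0 ]
  [ 0  0  1  0  |   1 ]
  [ 0  0  0  1  |  -1 ]
Reading off the last column: x = 1, y = 0, z = 1, w = -1.

(1, 0, 1, -1)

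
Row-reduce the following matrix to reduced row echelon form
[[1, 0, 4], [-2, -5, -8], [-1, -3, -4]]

[[1, 0, 4], [0, 1, 0], [0, 0, 0]]

Add 2 times ρ1 to ρ2.
  [  1   0   4 ]
  [  0  -5   0 ]
  [ -1  -3  -4 ]
Add ρ1 to ρ3.
  [ 1   0  4 ]
  [ 0  -5  0 ]
  [ 0  -3  0 ]
Multiply ρ2 by -1/5.
  [ 1   0  4 ]
  [ 0   1  0 ]
  [ 0  -3  0 ]
Add 3 times ρ2 to ρ3.
  [ 1  0  4 ]
  [ 0  1  0 ]
  [ 0  0  0 ]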